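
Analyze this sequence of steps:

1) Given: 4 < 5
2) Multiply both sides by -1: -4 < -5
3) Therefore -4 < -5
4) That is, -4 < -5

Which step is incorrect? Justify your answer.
Step 2: Multiply both sides by -1: -4 < -5

Step 2 multiplies both sides by -1 but fails to reverse the inequality sign. When multiplying (or dividing) an inequality by a negative number, the direction must be reversed. Since 4 < 5, we should get -4 > -5, i.e., -4 > -5.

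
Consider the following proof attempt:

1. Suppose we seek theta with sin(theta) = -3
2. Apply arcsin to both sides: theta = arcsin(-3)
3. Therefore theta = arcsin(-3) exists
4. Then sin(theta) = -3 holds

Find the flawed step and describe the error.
Step 2: Apply arcsin to both sides: theta = arcsin(-3)

Step 2 applies arcsin to -3. However, arcsin(x) is only defined for x in [-1, 1] because sin(theta) can only produce values in that range. Since |-3| > 1, arcsin(-3) is undefined. There is no angle whose sine equals -3.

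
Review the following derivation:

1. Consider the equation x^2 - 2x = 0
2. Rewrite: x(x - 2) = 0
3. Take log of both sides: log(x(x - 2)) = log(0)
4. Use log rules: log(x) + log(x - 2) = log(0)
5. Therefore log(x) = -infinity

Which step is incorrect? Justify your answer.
Step 3: Take log of both sides: log(x(x - 2)) = log(0)

Step 3 takes the logarithm of both sides, resulting in log(0) on the right side. The logarithm is only defined for positive numbers; log(0) is undefined (approaches negative infinity). This operation is invalid.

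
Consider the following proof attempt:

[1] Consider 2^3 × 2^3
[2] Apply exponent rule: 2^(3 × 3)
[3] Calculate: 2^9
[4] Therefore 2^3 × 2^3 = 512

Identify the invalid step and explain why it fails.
Step 2: Apply exponent rule: 2^(3 × 3)

Step 2 incorrectly states that a^b × a^c = a^(b×c). The correct rule is a^b × a^c = a^(b+c). The actual value is 2^3 × 2^3 = 2^6 = 64, not 2^9 = 512.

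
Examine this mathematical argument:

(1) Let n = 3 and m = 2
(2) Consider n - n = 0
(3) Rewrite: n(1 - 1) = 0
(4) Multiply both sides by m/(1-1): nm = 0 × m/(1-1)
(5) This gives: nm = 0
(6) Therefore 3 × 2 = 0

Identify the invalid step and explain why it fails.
Step 4: Multiply both sides by m/(1-1): nm = 0 × m/(1-1)

Step 4 multiplies both sides by m/(1-1). However, 1-1 = 0, so this is multiplication by m/0, which is undefined. We cannot multiply by an undefined expression.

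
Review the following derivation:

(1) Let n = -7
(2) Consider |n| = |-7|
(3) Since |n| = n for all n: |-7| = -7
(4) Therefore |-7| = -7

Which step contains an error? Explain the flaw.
Step 3: Since |n| = n for all n: |-7| = -7

Step 3 incorrectly states that |n| = n for all n. The correct definition is |n| = n when n >= 0, and |n| = -n when n < 0. Since -7 < 0, we have |-7| = -(-7) = 7, not -7.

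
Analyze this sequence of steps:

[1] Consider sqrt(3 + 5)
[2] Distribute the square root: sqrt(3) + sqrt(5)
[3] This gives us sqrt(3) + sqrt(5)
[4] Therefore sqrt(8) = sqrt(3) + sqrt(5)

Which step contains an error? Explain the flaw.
Step 2: Distribute the square root: sqrt(3) + sqrt(5)

Step 2 incorrectly 'distributes' the square root over addition. The square root function does not distribute: sqrt(a + b) ≠ sqrt(a) + sqrt(b). In fact, sqrt(3 + 5) = sqrt(8) ≈ 2.8284, while sqrt(3) + sqrt(5) ≈ 3.9681.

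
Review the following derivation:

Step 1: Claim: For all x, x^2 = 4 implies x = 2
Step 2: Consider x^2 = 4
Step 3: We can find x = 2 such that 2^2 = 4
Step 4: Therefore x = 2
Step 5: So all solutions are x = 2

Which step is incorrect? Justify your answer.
Step 4: Therefore x = 2

Step 4 incorrectly concludes that x = 2 is the only solution. The proof shows that x = 2 is A solution (existence), but does not show it is the ONLY solution (uniqueness). In fact, x = -2 is also a solution since (-2)^2 = 4. Finding one solution doesn't prove there are no others.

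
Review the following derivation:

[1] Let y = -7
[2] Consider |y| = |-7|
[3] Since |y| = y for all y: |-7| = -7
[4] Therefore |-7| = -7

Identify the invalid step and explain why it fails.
Step 3: Since |y| = y for all y: |-7| = -7

Step 3 incorrectly states that |y| = y for all y. The correct definition is |y| = y when y >= 0, and |y| = -y when y < 0. Since -7 < 0, we have |-7| = -(-7) = 7, not -7.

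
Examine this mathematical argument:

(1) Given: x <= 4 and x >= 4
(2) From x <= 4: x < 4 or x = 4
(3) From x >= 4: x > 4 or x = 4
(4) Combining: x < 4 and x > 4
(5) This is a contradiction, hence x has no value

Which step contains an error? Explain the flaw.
Step 4: Combining: x < 4 and x > 4

Step 4 incorrectly combines the conditions. From x <= 4 and x >= 4, the intersection is x = 4. The error treats the 'or' cases as 'and' requirements. The correct conclusion is that x = 4 is the unique solution, not that no solution exists.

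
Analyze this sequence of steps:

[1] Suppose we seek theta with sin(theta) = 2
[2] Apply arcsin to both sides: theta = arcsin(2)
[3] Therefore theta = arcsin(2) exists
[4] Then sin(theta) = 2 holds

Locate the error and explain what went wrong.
Step 2: Apply arcsin to both sides: theta = arcsin(2)

Step 2 applies arcsin to 2. However, arcsin(x) is only defined for x in [-1, 1] because sin(theta) can only produce values in that range. Since |2| > 1, arcsin(2) is undefined. There is no angle whose sine equals 2.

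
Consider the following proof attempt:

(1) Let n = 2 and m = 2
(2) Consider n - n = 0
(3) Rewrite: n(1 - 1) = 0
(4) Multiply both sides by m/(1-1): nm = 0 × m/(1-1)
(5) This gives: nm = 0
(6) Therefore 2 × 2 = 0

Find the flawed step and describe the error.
Step 4: Multiply both sides by m/(1-1): nm = 0 × m/(1-1)

Step 4 multiplies both sides by m/(1-1). However, 1-1 = 0, so this is multiplication by m/0, which is undefined. We cannot multiply by an undefined expression.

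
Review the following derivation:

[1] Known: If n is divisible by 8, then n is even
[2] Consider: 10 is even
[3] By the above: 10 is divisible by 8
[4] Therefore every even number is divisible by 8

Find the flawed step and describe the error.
Step 3: By the above: 10 is divisible by 8

Step 3 commits the fallacy of affirming the consequent. The known fact 'divisible by 8 → even' does NOT imply 'even → divisible by 8'. That would be the converse, which is false. For example, 10 is even but 10 ÷ 8 = 1.25, which is not an integer.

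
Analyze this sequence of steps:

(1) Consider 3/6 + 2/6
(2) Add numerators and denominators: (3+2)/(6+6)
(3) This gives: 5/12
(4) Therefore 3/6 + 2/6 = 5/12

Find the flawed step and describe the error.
Step 2: Add numerators and denominators: (3+2)/(6+6)

Step 2 incorrectly adds fractions by separately adding numerators and denominators. This is wrong. The correct method requires a common denominator: 3/6 + 2/6 = (3×6 + 2×6)/(6×6) = 30/36 = 5/6. The method used gives 5/12, which is different.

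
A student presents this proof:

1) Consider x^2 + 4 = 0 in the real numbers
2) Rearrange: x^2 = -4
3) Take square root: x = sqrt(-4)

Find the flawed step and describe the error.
Step 3: Take square root: x = sqrt(-4)

Step 3 takes the square root of -4, which is negative. In the real number system, the square root of a negative number is undefined. The equation x^2 + 4 = 0 has no real solutions. Square roots of negative numbers only exist in the complex numbers.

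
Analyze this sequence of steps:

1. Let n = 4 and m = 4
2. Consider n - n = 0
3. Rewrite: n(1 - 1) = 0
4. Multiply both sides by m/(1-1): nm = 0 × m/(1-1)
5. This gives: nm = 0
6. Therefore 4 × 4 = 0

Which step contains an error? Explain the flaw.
Step 4: Multiply both sides by m/(1-1): nm = 0 × m/(1-1)

Step 4 multiplies both sides by m/(1-1). However, 1-1 = 0, so this is multiplication by m/0, which is undefined. We cannot multiply by an undefined expression.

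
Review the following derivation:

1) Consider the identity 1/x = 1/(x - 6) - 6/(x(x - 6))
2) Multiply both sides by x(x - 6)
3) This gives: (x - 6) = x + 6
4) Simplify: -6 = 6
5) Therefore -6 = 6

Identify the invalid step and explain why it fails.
Step 3: This gives: (x - 6) = x + 6

Step 3 makes a sign error when clearing denominators. Multiplying -6/(x(x - 6)) by x(x - 6) gives -6, not +6. The correct result is (x - 6) = x - 6, which is trivially true, not (x - 6) = x + 6. (Step 1 is a valid identity: 1/(x - 6) - 6/(x(x - 6)) = (x - 6)/(x(x - 6)) = 1/x.)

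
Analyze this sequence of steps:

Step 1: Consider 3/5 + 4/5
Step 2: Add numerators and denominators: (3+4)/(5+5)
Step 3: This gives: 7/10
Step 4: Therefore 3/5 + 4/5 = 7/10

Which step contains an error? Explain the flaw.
Step 2: Add numerators and denominators: (3+4)/(5+5)

Step 2 incorrectly adds fractions by separately adding numerators and denominators. This is wrong. The correct method requires a common denominator: 3/5 + 4/5 = (3×5 + 4×5)/(5×5) = 35/25 = 7/5. The method used gives 7/10, which is different.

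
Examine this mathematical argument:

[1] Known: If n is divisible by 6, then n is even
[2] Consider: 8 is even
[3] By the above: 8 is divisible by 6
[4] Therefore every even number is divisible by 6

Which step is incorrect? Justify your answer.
Step 3: By the above: 8 is divisible by 6

Step 3 commits the fallacy of affirming the consequent. The known fact 'divisible by 6 → even' does NOT imply 'even → divisible by 6'. That would be the converse, which is false. For example, 8 is even but 8 ÷ 6 = 1.33, which is not an integer.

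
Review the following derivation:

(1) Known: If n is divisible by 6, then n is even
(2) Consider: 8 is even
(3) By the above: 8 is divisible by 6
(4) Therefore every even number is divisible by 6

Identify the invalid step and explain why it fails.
Step 3: By the above: 8 is divisible by 6

Step 3 commits the fallacy of affirming the consequent. The known fact 'divisible by 6 → even' does NOT imply 'even → divisible by 6'. That would be the converse, which is false. For example, 8 is even but 8 ÷ 6 = 1.33, which is not an integer.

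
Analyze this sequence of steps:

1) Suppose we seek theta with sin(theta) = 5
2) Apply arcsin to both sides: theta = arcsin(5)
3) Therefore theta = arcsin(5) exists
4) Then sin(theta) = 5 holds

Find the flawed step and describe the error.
Step 2: Apply arcsin to both sides: theta = arcsin(5)

Step 2 applies arcsin to 5. However, arcsin(x) is only defined for x in [-1, 1] because sin(theta) can only produce values in that range. Since |5| > 1, arcsin(5) is undefined. There is no angle whose sine equals 5.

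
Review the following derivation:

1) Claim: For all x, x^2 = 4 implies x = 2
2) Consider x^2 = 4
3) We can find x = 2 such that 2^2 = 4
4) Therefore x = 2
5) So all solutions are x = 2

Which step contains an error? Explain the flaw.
Step 4: Therefore x = 2

Step 4 incorrectly concludes that x = 2 is the only solution. The proof shows that x = 2 is A solution (existence), but does not show it is the ONLY solution (uniqueness). In fact, x = -2 is also a solution since (-2)^2 = 4. Finding one solution doesn't prove there are no others.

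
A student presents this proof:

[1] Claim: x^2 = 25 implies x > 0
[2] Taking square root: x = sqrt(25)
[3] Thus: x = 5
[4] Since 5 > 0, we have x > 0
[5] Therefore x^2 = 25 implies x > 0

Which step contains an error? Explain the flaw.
Step 2: Taking square root: x = sqrt(25)

Step 2 takes the square root and assumes the positive root only. The equation x^2 = 25 actually has two solutions: x = 5 and x = -5. The proof silently assumes x > 0 without justification, then uses this assumption to conclude x > 0, which is circular. The counterexample x = -5 shows the claim is false.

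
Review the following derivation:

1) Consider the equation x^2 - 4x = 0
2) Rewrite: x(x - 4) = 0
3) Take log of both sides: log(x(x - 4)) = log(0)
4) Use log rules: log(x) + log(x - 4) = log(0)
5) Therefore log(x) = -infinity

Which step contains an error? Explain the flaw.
Step 3: Take log of both sides: log(x(x - 4)) = log(0)

Step 3 takes the logarithm of both sides, resulting in log(0) on the right side. The logarithm is only defined for positive numbers; log(0) is undefined (approaches negative infinity). This operation is invalid.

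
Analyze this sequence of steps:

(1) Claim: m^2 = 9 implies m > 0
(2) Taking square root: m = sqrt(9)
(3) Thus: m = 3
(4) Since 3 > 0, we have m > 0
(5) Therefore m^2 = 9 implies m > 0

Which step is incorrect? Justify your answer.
Step 2: Taking square root: m = sqrt(9)

Step 2 takes the square root and assumes the positive root only. The equation m^2 = 9 actually has two solutions: m = 3 and m = -3. The proof silently assumes m > 0 without justification, then uses this assumption to conclude m > 0, which is circular. The counterexample m = -3 shows the claim is false.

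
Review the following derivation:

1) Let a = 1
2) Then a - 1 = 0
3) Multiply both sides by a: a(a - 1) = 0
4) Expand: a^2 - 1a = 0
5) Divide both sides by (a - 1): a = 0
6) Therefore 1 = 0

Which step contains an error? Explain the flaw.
Step 5: Divide both sides by (a - 1): a = 0

Step 5 divides both sides by (a - 1). However, since a = 1, we have (a - 1) = 0. Division by zero is undefined, making this step invalid.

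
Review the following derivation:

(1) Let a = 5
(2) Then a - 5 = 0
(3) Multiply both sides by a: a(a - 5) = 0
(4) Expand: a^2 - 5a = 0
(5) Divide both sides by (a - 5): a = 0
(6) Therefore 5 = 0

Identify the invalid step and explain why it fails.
Step 5: Divide both sides by (a - 5): a = 0

Step 5 divides both sides by (a - 5). However, since a = 5, we have (a - 5) = 0. Division by zero is undefined, making this step invalid.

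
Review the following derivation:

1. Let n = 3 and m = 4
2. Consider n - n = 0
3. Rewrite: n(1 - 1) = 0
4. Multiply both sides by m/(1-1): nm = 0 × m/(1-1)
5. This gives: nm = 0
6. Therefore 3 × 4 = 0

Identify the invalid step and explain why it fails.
Step 4: Multiply both sides by m/(1-1): nm = 0 × m/(1-1)

Step 4 multiplies both sides by m/(1-1). However, 1-1 = 0, so this is multiplication by m/0, which is undefined. We cannot multiply by an undefined expression.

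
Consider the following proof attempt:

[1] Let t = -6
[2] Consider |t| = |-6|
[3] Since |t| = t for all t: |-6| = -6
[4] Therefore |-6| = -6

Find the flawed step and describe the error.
Step 3: Since |t| = t for all t: |-6| = -6

Step 3 incorrectly states that |t| = t for all t. The correct definition is |t| = t when t >= 0, and |t| = -t when t < 0. Since -6 < 0, we have |-6| = -(-6) = 6, not -6.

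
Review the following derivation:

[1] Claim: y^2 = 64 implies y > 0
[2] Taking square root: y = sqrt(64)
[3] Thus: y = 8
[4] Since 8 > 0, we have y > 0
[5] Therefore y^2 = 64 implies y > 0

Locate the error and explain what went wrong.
Step 2: Taking square root: y = sqrt(64)

Step 2 takes the square root and assumes the positive root only. The equation y^2 = 64 actually has two solutions: y = 8 and y = -8. The proof silently assumes y > 0 without justification, then uses this assumption to conclude y > 0, which is circular. The counterexample y = -8 shows the claim is false.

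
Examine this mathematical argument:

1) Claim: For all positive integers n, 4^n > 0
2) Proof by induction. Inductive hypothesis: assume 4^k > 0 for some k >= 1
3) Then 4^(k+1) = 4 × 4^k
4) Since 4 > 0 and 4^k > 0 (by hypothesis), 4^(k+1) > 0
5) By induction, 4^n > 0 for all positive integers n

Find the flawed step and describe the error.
Step 5: By induction, 4^n > 0 for all positive integers n

Step 5 concludes the proof by induction, but no base case was ever established. A valid induction proof requires: (1) a base case proving 4^1 > 0, and (2) an inductive step showing IF 4^k > 0 THEN 4^(k+1) > 0. Steps 2-4 correctly establish the inductive step, but without the base case the conclusion in step 5 does not follow.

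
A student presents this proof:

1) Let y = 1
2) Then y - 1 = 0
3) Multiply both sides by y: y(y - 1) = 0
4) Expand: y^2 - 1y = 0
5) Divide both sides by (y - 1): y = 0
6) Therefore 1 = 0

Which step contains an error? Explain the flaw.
Step 5: Divide both sides by (y - 1): y = 0

Step 5 divides both sides by (y - 1). However, since y = 1, we have (y - 1) = 0. Division by zero is undefined, making this step invalid.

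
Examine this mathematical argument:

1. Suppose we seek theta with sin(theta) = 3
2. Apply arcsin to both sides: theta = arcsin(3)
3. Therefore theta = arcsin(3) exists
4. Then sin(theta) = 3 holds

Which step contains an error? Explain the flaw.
Step 2: Apply arcsin to both sides: theta = arcsin(3)

Step 2 applies arcsin to 3. However, arcsin(x) is only defined for x in [-1, 1] because sin(theta) can only produce values in that range. Since |3| > 1, arcsin(3) is undefined. There is no angle whose sine equals 3.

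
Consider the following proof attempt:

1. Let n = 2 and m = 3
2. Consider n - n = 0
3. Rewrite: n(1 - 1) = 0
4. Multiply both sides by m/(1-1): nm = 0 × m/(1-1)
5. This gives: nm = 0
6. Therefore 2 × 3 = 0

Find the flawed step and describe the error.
Step 4: Multiply both sides by m/(1-1): nm = 0 × m/(1-1)

Step 4 multiplies both sides by m/(1-1). However, 1-1 = 0, so this is multiplication by m/0, which is undefined. We cannot multiply by an undefined expression.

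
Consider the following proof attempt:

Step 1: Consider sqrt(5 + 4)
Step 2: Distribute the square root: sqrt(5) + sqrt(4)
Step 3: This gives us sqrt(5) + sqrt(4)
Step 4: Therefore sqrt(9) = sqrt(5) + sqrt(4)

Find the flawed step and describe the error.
Step 2: Distribute the square root: sqrt(5) + sqrt(4)

Step 2 incorrectly 'distributes' the square root over addition. The square root function does not distribute: sqrt(a + b) ≠ sqrt(a) + sqrt(b). In fact, sqrt(5 + 4) = sqrt(9) ≈ 3.0000, while sqrt(5) + sqrt(4) ≈ 4.2361.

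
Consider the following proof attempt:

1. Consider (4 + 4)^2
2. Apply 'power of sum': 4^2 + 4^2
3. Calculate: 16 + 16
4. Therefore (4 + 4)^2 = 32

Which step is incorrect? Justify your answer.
Step 2: Apply 'power of sum': 4^2 + 4^2

Step 2 incorrectly applies a non-existent rule '(a+b)^n = a^n + b^n'. This is false in general. The correct expansion uses the binomial theorem. The actual value is (4 + 4)^2 = 8^2 = 64, not 32.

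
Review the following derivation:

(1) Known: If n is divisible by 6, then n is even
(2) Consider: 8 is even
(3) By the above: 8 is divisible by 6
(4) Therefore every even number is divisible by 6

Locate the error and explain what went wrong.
Step 3: By the above: 8 is divisible by 6

Step 3 commits the fallacy of affirming the consequent. The known fact 'divisible by 6 → even' does NOT imply 'even → divisible by 6'. That would be the converse, which is false. For example, 8 is even but 8 ÷ 6 = 1.33, which is not an integer.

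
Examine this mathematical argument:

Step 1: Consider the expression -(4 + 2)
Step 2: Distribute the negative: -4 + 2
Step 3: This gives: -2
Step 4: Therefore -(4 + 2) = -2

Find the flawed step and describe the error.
Step 2: Distribute the negative: -4 + 2

Step 2 incorrectly distributes the negative sign. The correct distribution is -(4 + 2) = -4 - 2 = -6. The negative must be applied to both terms, not just the first. The error treats -(4 + 2) as -4 + 2, which equals -2 instead of -6.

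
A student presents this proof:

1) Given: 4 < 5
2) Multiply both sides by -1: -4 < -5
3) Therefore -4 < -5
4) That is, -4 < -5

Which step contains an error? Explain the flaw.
Step 2: Multiply both sides by -1: -4 < -5

Step 2 multiplies both sides by -1 but fails to reverse the inequality sign. When multiplying (or dividing) an inequality by a negative number, the direction must be reversed. Since 4 < 5, we should get -4 > -5, i.e., -4 > -5.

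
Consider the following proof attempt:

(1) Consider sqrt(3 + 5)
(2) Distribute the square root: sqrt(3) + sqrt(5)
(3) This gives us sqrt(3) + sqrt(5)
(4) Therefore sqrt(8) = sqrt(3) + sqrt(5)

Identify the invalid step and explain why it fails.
Step 2: Distribute the square root: sqrt(3) + sqrt(5)

Step 2 incorrectly 'distributes' the square root over addition. The square root function does not distribute: sqrt(a + b) ≠ sqrt(a) + sqrt(b). In fact, sqrt(3 + 5) = sqrt(8) ≈ 2.8284, while sqrt(3) + sqrt(5) ≈ 3.9681.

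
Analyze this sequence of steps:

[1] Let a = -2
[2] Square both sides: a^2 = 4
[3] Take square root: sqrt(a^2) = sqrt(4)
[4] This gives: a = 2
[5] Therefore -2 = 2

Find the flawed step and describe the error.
Step 4: This gives: a = 2

Step 4 incorrectly states that sqrt(a^2) = a. The correct identity is sqrt(a^2) = |a|. Since a = -2 < 0, we have sqrt(a^2) = |-2| = 2, not a = -2.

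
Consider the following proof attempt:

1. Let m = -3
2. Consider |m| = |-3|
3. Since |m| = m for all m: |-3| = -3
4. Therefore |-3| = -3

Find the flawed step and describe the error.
Step 3: Since |m| = m for all m: |-3| = -3

Step 3 incorrectly states that |m| = m for all m. The correct definition is |m| = m when m >= 0, and |m| = -m when m < 0. Since -3 < 0, we have |-3| = -(-3) = 3, not -3.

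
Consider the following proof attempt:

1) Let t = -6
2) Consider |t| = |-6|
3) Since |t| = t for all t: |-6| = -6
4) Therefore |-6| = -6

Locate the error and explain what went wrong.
Step 3: Since |t| = t for all t: |-6| = -6

Step 3 incorrectly states that |t| = t for all t. The correct definition is |t| = t when t >= 0, and |t| = -t when t < 0. Since -6 < 0, we have |-6| = -(-6) = 6, not -6.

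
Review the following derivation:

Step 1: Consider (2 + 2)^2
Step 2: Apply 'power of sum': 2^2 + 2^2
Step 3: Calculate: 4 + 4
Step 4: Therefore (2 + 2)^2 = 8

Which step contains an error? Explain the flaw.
Step 2: Apply 'power of sum': 2^2 + 2^2

Step 2 incorrectly applies a non-existent rule '(a+b)^n = a^n + b^n'. This is false in general. The correct expansion uses the binomial theorem. The actual value is (2 + 2)^2 = 4^2 = 16, not 8.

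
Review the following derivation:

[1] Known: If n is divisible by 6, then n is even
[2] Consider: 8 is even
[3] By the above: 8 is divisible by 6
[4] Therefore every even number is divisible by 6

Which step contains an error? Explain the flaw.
Step 3: By the above: 8 is divisible by 6

Step 3 commits the fallacy of affirming the consequent. The known fact 'divisible by 6 → even' does NOT imply 'even → divisible by 6'. That would be the converse, which is false. For example, 8 is even but 8 ÷ 6 = 1.33, which is not an integer.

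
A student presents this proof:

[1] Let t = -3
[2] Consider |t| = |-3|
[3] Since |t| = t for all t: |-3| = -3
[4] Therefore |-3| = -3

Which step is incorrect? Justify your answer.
Step 3: Since |t| = t for all t: |-3| = -3

Step 3 incorrectly states that |t| = t for all t. The correct definition is |t| = t when t >= 0, and |t| = -t when t < 0. Since -3 < 0, we have |-3| = -(-3) = 3, not -3.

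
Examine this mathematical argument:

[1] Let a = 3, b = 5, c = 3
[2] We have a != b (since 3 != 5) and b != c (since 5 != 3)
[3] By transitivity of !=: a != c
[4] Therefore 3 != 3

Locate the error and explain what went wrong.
Step 3: By transitivity of !=: a != c

Step 3 incorrectly applies transitivity to the '!=' relation. Transitivity states: if a R b and b R c, then a R c. However, '!=' is not transitive. Counterexample: 3 != 5 and 5 != 3, but 3 = 3 (both equal 3). Transitivity holds for relations like <, <=, =, but not for !=.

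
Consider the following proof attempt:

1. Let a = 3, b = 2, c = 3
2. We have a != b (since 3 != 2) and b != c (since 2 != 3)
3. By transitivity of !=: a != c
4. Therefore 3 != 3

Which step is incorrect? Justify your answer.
Step 3: By transitivity of !=: a != c

Step 3 incorrectly applies transitivity to the '!=' relation. Transitivity states: if a R b and b R c, then a R c. However, '!=' is not transitive. Counterexample: 3 != 2 and 2 != 3, but 3 = 3 (both equal 3). Transitivity holds for relations like <, <=, =, but not for !=.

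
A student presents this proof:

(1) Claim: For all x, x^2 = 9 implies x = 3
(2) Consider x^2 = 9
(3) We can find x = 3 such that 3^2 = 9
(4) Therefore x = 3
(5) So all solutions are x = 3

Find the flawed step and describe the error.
Step 4: Therefore x = 3

Step 4 incorrectly concludes that x = 3 is the only solution. The proof shows that x = 3 is A solution (existence), but does not show it is the ONLY solution (uniqueness). In fact, x = -3 is also a solution since (-3)^2 = 9. Finding one solution doesn't prove there are no others.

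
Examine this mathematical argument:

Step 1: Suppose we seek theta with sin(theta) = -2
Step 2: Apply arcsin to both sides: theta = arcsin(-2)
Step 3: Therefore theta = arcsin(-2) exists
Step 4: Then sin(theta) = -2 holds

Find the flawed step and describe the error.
Step 2: Apply arcsin to both sides: theta = arcsin(-2)

Step 2 applies arcsin to -2. However, arcsin(x) is only defined for x in [-1, 1] because sin(theta) can only produce values in that range. Since |-2| > 1, arcsin(-2) is undefined. There is no angle whose sine equals -2.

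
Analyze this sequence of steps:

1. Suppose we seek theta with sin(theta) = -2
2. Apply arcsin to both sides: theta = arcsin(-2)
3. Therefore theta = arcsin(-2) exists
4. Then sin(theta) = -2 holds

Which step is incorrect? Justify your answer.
Step 2: Apply arcsin to both sides: theta = arcsin(-2)

Step 2 applies arcsin to -2. However, arcsin(x) is only defined for x in [-1, 1] because sin(theta) can only produce values in that range. Since |-2| > 1, arcsin(-2) is undefined. There is no angle whose sine equals -2.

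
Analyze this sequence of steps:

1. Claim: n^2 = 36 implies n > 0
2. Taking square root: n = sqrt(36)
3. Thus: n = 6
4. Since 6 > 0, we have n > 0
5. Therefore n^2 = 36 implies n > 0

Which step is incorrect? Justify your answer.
Step 2: Taking square root: n = sqrt(36)

Step 2 takes the square root and assumes the positive root only. The equation n^2 = 36 actually has two solutions: n = 6 and n = -6. The proof silently assumes n > 0 without justification, then uses this assumption to conclude n > 0, which is circular. The counterexample n = -6 shows the claim is false.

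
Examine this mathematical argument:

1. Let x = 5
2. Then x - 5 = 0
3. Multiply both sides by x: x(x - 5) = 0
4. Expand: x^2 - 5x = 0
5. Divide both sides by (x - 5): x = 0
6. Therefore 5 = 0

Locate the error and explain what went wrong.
Step 5: Divide both sides by (x - 5): x = 0

Step 5 divides both sides by (x - 5). However, since x = 5, we have (x - 5) = 0. Division by zero is undefined, making this step invalid.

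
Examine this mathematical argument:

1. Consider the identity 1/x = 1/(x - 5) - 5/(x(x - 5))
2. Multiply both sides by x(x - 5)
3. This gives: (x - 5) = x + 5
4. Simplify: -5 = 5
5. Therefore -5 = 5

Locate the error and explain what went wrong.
Step 3: This gives: (x - 5) = x + 5

Step 3 makes a sign error when clearing denominators. Multiplying -5/(x(x - 5)) by x(x - 5) gives -5, not +5. The correct result is (x - 5) = x - 5, which is trivially true, not (x - 5) = x + 5. (Step 1 is a valid identity: 1/(x - 5) - 5/(x(x - 5)) = (x - 5)/(x(x - 5)) = 1/x.)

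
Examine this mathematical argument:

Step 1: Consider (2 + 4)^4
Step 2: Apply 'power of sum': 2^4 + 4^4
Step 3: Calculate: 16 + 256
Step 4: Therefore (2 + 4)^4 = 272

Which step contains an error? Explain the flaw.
Step 2: Apply 'power of sum': 2^4 + 4^4

Step 2 incorrectly applies a non-existent rule '(a+b)^n = a^n + b^n'. This is false in general. The correct expansion uses the binomial theorem. The actual value is (2 + 4)^4 = 6^4 = 1296, not 272.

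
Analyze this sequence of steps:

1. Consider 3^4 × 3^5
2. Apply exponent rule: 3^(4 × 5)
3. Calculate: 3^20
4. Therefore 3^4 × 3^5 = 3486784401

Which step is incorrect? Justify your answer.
Step 2: Apply exponent rule: 3^(4 × 5)

Step 2 incorrectly states that a^b × a^c = a^(b×c). The correct rule is a^b × a^c = a^(b+c). The actual value is 3^4 × 3^5 = 3^9 = 19683, not 3^20 = 3486784401.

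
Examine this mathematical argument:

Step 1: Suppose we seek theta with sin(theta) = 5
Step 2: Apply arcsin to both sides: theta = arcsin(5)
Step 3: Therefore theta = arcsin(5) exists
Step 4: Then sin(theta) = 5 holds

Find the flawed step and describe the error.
Step 2: Apply arcsin to both sides: theta = arcsin(5)

Step 2 applies arcsin to 5. However, arcsin(x) is only defined for x in [-1, 1] because sin(theta) can only produce values in that range. Since |5| > 1, arcsin(5) is undefined. There is no angle whose sine equals 5.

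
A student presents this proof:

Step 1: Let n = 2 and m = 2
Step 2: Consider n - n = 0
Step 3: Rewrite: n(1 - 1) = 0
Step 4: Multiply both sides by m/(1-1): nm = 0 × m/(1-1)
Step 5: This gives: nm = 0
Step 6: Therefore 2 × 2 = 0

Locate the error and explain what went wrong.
Step 4: Multiply both sides by m/(1-1): nm = 0 × m/(1-1)

Step 4 multiplies both sides by m/(1-1). However, 1-1 = 0, so this is multiplication by m/0, which is undefined. We cannot multiply by an undefined expression.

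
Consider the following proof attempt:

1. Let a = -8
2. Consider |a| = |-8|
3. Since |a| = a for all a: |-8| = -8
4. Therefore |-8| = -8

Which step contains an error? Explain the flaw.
Step 3: Since |a| = a for all a: |-8| = -8

Step 3 incorrectly states that |a| = a for all a. The correct definition is |a| = a when a >= 0, and |a| = -a when a < 0. Since -8 < 0, we have |-8| = -(-8) = 8, not -8.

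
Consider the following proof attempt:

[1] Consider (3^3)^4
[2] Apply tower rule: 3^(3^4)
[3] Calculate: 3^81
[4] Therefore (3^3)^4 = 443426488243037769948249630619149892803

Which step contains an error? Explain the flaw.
Step 2: Apply tower rule: 3^(3^4)

Step 2 incorrectly states that (a^b)^c = a^(b^c). The correct rule is (a^b)^c = a^(b×c). The actual value is (3^3)^4 = 3^12 = 531441, not 3^81 = 443426488243037769948249630619149892803.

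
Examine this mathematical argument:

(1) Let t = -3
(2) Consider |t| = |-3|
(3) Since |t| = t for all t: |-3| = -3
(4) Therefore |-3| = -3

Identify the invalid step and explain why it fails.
Step 3: Since |t| = t for all t: |-3| = -3

Step 3 incorrectly states that |t| = t for all t. The correct definition is |t| = t when t >= 0, and |t| = -t when t < 0. Since -3 < 0, we have |-3| = -(-3) = 3, not -3.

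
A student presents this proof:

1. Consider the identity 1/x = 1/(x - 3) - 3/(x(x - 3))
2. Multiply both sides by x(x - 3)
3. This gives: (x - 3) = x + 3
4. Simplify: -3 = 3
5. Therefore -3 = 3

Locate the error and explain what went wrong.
Step 3: This gives: (x - 3) = x + 3

Step 3 makes a sign error when clearing denominators. Multiplying -3/(x(x - 3)) by x(x - 3) gives -3, not +3. The correct result is (x - 3) = x - 3, which is trivially true, not (x - 3) = x + 3. (Step 1 is a valid identity: 1/(x - 3) - 3/(x(x - 3)) = (x - 3)/(x(x - 3)) = 1/x.)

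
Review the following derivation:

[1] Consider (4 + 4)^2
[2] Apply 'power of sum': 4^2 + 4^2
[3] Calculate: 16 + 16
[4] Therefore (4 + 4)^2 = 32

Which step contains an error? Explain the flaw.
Step 2: Apply 'power of sum': 4^2 + 4^2

Step 2 incorrectly applies a non-existent rule '(a+b)^n = a^n + b^n'. This is false in general. The correct expansion uses the binomial theorem. The actual value is (4 + 4)^2 = 8^2 = 64, not 32.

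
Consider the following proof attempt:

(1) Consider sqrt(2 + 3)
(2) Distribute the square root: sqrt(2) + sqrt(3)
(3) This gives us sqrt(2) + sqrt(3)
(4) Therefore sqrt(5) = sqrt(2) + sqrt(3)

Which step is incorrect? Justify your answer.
Step 2: Distribute the square root: sqrt(2) + sqrt(3)

Step 2 incorrectly 'distributes' the square root over addition. The square root function does not distribute: sqrt(a + b) ≠ sqrt(a) + sqrt(b). In fact, sqrt(2 + 3) = sqrt(5) ≈ 2.2361, while sqrt(2) + sqrt(3) ≈ 3.1463.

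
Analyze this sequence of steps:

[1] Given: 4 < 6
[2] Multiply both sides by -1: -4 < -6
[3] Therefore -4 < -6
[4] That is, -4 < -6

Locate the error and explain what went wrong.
Step 2: Multiply both sides by -1: -4 < -6

Step 2 multiplies both sides by -1 but fails to reverse the inequality sign. When multiplying (or dividing) an inequality by a negative number, the direction must be reversed. Since 4 < 6, we should get -4 > -6, i.e., -4 > -6.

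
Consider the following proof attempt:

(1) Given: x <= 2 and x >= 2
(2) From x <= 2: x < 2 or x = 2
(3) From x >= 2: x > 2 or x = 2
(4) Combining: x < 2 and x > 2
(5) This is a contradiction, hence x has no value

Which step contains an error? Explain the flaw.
Step 4: Combining: x < 2 and x > 2

Step 4 incorrectly combines the conditions. From x <= 2 and x >= 2, the intersection is x = 2. The error treats the 'or' cases as 'and' requirements. The correct conclusion is that x = 2 is the unique solution, not that no solution exists.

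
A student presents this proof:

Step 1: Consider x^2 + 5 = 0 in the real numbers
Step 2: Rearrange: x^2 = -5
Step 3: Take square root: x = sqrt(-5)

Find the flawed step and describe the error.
Step 3: Take square root: x = sqrt(-5)

Step 3 takes the square root of -5, which is negative. In the real number system, the square root of a negative number is undefined. The equation x^2 + 5 = 0 has no real solutions. Square roots of negative numbers only exist in the complex numbers.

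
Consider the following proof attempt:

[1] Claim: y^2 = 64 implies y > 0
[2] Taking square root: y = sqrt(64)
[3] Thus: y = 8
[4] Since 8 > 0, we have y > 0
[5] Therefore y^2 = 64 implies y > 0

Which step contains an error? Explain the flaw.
Step 2: Taking square root: y = sqrt(64)

Step 2 takes the square root and assumes the positive root only. The equation y^2 = 64 actually has two solutions: y = 8 and y = -8. The proof silently assumes y > 0 without justification, then uses this assumption to conclude y > 0, which is circular. The counterexample y = -8 shows the claim is false.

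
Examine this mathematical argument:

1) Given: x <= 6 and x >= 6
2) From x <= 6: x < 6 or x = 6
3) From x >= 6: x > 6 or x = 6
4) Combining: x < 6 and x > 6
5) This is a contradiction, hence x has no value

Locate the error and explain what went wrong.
Step 4: Combining: x < 6 and x > 6

Step 4 incorrectly combines the conditions. From x <= 6 and x >= 6, the intersection is x = 6. The error treats the 'or' cases as 'and' requirements. The correct conclusion is that x = 6 is the unique solution, not that no solution exists.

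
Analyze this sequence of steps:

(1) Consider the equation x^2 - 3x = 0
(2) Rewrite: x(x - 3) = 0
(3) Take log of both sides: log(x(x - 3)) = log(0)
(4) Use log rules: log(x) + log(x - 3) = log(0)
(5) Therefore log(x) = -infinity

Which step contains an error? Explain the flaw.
Step 3: Take log of both sides: log(x(x - 3)) = log(0)

Step 3 takes the logarithm of both sides, resulting in log(0) on the right side. The logarithm is only defined for positive numbers; log(0) is undefined (approaches negative infinity). This operation is invalid.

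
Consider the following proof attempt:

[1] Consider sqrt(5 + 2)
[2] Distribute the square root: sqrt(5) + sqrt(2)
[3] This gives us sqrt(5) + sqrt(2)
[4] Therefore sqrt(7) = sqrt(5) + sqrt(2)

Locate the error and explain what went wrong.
Step 2: Distribute the square root: sqrt(5) + sqrt(2)

Step 2 incorrectly 'distributes' the square root over addition. The square root function does not distribute: sqrt(a + b) ≠ sqrt(a) + sqrt(b). In fact, sqrt(5 + 2) = sqrt(7) ≈ 2.6458, while sqrt(5) + sqrt(2) ≈ 3.6503.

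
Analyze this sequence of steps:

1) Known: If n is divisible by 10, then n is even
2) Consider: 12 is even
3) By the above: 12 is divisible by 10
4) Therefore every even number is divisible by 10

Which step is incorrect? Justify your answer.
Step 3: By the above: 12 is divisible by 10

Step 3 commits the fallacy of affirming the consequent. The known fact 'divisible by 10 → even' does NOT imply 'even → divisible by 10'. That would be the converse, which is false. For example, 12 is even but 12 ÷ 10 = 1.20, which is not an integer.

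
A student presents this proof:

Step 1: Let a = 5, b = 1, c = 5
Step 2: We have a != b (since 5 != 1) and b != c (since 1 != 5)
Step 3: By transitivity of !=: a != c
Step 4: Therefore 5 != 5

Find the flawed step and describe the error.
Step 3: By transitivity of !=: a != c

Step 3 incorrectly applies transitivity to the '!=' relation. Transitivity states: if a R b and b R c, then a R c. However, '!=' is not transitive. Counterexample: 5 != 1 and 1 != 5, but 5 = 5 (both equal 5). Transitivity holds for relations like <, <=, =, but not for !=.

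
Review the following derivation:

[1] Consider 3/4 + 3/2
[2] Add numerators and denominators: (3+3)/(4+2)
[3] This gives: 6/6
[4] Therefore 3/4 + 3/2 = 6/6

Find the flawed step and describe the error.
Step 2: Add numerators and denominators: (3+3)/(4+2)

Step 2 incorrectly adds fractions by separately adding numerators and denominators. This is wrong. The correct method requires a common denominator: 3/4 + 3/2 = (3×2 + 3×4)/(4×2) = 18/8 = 9/4. The method used gives 6/6, which is different.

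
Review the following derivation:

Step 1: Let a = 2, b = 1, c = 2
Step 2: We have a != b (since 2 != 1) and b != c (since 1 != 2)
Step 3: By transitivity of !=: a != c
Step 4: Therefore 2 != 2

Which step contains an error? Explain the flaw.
Step 3: By transitivity of !=: a != c

Step 3 incorrectly applies transitivity to the '!=' relation. Transitivity states: if a R b and b R c, then a R c. However, '!=' is not transitive. Counterexample: 2 != 1 and 1 != 2, but 2 = 2 (both equal 2). Transitivity holds for relations like <, <=, =, but not for !=.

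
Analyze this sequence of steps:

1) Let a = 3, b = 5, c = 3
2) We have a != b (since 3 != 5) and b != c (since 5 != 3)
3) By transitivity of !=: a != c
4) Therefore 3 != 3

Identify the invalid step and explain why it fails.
Step 3: By transitivity of !=: a != c

Step 3 incorrectly applies transitivity to the '!=' relation. Transitivity states: if a R b and b R c, then a R c. However, '!=' is not transitive. Counterexample: 3 != 5 and 5 != 3, but 3 = 3 (both equal 3). Transitivity holds for relations like <, <=, =, but not for !=.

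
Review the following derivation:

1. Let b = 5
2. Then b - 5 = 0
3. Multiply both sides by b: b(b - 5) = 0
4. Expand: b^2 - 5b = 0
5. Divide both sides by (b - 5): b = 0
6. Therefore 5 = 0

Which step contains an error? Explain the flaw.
Step 5: Divide both sides by (b - 5): b = 0

Step 5 divides both sides by (b - 5). However, since b = 5, we have (b - 5) = 0. Division by zero is undefined, making this step invalid.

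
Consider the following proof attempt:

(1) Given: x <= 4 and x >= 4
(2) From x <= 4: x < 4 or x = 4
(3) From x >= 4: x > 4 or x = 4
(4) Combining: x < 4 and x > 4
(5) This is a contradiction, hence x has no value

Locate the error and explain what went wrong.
Step 4: Combining: x < 4 and x > 4

Step 4 incorrectly combines the conditions. From x <= 4 and x >= 4, the intersection is x = 4. The error treats the 'or' cases as 'and' requirements. The correct conclusion is that x = 4 is the unique solution, not that no solution exists.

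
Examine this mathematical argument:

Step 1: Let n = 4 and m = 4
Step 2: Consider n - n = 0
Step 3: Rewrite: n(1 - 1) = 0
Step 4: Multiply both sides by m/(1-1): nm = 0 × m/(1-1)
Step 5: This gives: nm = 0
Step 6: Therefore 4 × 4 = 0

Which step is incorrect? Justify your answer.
Step 4: Multiply both sides by m/(1-1): nm = 0 × m/(1-1)

Step 4 multiplies both sides by m/(1-1). However, 1-1 = 0, so this is multiplication by m/0, which is undefined. We cannot multiply by an undefined expression.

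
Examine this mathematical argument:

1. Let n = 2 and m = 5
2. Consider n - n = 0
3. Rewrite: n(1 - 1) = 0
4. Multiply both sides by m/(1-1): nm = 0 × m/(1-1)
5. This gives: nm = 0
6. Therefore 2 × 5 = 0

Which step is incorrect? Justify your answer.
Step 4: Multiply both sides by m/(1-1): nm = 0 × m/(1-1)

Step 4 multiplies both sides by m/(1-1). However, 1-1 = 0, so this is multiplication by m/0, which is undefined. We cannot multiply by an undefined expression.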